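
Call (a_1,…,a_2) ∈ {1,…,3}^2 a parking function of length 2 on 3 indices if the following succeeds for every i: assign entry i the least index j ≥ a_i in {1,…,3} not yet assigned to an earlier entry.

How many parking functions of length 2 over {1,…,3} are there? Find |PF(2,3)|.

Count = 2·4^1 = 2×4 = 8
Check (2,2) → sorted (2,2): b_i ≤ 1+i ∀i, a PF.

8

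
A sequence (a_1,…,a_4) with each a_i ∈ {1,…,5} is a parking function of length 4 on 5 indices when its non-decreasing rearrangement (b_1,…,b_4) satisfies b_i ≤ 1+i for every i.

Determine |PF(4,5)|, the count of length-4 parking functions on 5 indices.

432

|PF(4,5)| = (5−4+1)·(5+1)^(4−1) = 2 · 216 = 432
One tuple (3,5,2,4) → sorted (2,3,4,5): b_i ≤ 1+i ∀i, a PF.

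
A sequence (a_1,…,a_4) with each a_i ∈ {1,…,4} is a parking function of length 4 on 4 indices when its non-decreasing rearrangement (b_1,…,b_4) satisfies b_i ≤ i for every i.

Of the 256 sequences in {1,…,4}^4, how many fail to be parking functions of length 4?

|PF| = (5−4)·5^(4−1) = 1 · 125 = 125 (Konheim–Weiss)
E.g. (4,4,4,3) → sorted (3,4,4,4): b_1=3>1, not a PF.
Total 256; non-PF = 256−125 = 131

131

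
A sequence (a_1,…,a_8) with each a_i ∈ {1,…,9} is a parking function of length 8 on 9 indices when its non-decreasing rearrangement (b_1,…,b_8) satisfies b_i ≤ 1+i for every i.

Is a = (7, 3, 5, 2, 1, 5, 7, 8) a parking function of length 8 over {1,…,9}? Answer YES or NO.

YES

Rearranged: b = (1, 2, 3, 5, 5, 7, 7, 8).
  b_1=1 ≤ 2
  b_2=2 ≤ 3
  b_3=3 ≤ 4
  b_4=5 ≤ 5
  b_5=5 ≤ 6
  b_6=7 ≤ 7
  b_7=7 ≤ 8
  b_8=8 ≤ 9
All bounds hold ⇒ YES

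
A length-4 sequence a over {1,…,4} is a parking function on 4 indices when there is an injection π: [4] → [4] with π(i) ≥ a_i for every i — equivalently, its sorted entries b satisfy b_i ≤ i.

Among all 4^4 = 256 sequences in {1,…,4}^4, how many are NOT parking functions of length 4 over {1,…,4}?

131

|PF| = (5−4)·5^(4−1) = 1·125 = 125 (Konheim–Weiss)
One tuple (4,3,4,4) → sorted (3,4,4,4): b_1=3>1, not a PF.
So 256 − 125 = 131 fail.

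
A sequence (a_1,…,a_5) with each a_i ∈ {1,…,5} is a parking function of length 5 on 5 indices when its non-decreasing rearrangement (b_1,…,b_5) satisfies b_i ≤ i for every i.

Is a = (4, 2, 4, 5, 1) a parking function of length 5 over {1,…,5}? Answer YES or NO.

NO

Order a: b = (1, 2, 4, 4, 5).
  b_1=1 ≤ 1
  b_2=2 ≤ 2
  b_3=4 > 3
  fails at i=3 ⇒ NO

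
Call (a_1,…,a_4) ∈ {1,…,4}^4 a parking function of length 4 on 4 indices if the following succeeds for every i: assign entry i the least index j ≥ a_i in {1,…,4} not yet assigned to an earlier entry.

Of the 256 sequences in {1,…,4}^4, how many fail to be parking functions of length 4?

131

#PF = (4−4+1)·(4+1)^(4−1) = 1 · 125 = 125
One tuple (4,2,2,2) → sorted (2,2,2,4): b_1=2>1, not a PF.
4^4 − 125 = 256 − 125 = 131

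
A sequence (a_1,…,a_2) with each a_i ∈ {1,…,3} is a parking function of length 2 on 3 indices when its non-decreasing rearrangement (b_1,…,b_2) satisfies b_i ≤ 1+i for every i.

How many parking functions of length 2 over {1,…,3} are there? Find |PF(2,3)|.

|PF| = (3−2+1)·(3+1)^(2−1) = 2 · 4 = 8
E.g. (1,2) → sorted (1,2): b_i ≤ 1+i ∀i, a PF.

8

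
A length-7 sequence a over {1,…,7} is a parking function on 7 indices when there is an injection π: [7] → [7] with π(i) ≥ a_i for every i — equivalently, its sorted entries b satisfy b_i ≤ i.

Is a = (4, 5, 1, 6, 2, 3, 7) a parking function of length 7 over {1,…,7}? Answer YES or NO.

YES

Sorted: b = (1, 2, 3, 4, 5, 6, 7).
  b_1=1 ≤ 1
  b_2=2 ≤ 2
  b_3=3 ≤ 3
  b_4=4 ≤ 4
  b_5=5 ≤ 5
  b_6=6 ≤ 6
  b_7=7 ≤ 7
All bounds hold ⇒ YES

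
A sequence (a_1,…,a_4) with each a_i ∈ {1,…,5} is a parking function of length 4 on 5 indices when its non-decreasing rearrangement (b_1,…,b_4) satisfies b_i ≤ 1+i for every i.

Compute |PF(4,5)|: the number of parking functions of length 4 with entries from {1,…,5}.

432

|PF(4,5)| = (5+1−4)·(5+1)^{4−1} = 2×216 = 432 [KW]
Check (1,4,2,3) → sorted (1,2,3,4): b_i ≤ 1+i ∀i, a PF.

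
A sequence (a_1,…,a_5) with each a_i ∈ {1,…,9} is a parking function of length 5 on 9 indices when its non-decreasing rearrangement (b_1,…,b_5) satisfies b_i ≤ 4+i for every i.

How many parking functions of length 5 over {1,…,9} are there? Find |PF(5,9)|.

50000

|PF| = (10−5)·10^(5−1) = 5×10000 = 50000 [KW]
One tuple (8,7,9,4,6) → sorted (4,6,7,8,9): b_i ≤ 4+i ∀i, a PF.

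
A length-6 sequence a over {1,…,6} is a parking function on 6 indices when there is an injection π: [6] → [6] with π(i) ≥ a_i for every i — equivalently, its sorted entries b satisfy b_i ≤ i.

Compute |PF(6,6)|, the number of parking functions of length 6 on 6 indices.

Count = (7−6)·7^(6−1) = 1·16807 = 16807 (Pollak)
E.g. (1,4,1,4,3,6) → sorted (1,1,3,4,4,6): b_i ≤ i ∀i, a PF.

16807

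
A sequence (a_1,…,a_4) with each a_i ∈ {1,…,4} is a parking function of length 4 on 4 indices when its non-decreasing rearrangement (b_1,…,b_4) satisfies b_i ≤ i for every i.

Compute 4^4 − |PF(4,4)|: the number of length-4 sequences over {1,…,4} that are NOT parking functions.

131

|PF| = (5−4)·5^(4−1) = 1·125 = 125 [KW]
E.g. (3,4,2,3) → sorted (2,3,3,4): b_1=2>1, not a PF.
4^4 − 125 = 256 − 125 = 131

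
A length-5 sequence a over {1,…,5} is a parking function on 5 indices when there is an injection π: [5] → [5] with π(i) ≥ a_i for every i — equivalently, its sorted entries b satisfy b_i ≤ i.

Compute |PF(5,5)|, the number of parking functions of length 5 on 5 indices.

|PF| = 1·6^4 = 1·1296 = 1296
Check (4,3,2,1,4) → sorted (1,2,3,4,4): b_i ≤ i ∀i, a PF.

1296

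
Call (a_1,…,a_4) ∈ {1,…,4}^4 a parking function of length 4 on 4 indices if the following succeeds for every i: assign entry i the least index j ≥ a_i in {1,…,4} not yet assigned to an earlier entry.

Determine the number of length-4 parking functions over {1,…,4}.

125

|PF| = (4−4+1)·(4+1)^(4−1) = 1 · 125 = 125
One tuple (4,2,1,1) → sorted (1,1,2,4): b_i ≤ i ∀i, a PF.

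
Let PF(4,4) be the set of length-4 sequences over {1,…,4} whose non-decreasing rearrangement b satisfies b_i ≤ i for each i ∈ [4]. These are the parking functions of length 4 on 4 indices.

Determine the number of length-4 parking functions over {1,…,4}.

Count = (5−4)·5^(4−1) = 1×125 = 125 [KW]
Example (2,1,4,3) → sorted (1,2,3,4): b_i ≤ i ∀i, a PF.

125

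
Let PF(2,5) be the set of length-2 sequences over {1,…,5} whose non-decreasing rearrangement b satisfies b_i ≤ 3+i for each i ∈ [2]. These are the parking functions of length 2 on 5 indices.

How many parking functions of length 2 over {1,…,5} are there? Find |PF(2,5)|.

24

#PF = 4·6^1 = 4×6 = 24 [KW]
E.g. (1,2) → sorted (1,2): b_i ≤ 3+i ∀i, a PF.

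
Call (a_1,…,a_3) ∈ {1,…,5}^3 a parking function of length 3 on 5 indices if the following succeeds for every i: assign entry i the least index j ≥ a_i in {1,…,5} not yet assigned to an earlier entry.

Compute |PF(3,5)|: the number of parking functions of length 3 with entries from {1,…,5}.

|PF| = (6−3)·6^(3−1) = 3×36 = 108 (Konheim–Weiss)
Example (2,2,5) → sorted (2,2,5): b_i ≤ 2+i ∀i, a PF.

108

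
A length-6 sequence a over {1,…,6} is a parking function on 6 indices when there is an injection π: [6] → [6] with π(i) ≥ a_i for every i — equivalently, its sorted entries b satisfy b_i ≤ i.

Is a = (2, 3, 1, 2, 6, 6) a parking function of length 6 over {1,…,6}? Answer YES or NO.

Order a: b = (1, 2, 2, 3, 6, 6).
  b_1=1 ≤ 1
  b_2=2 ≤ 2
  b_3=2 ≤ 3
  b_4=3 ≤ 4
  b_5=6 > 5
  fails at i=5 ⇒ NO

NO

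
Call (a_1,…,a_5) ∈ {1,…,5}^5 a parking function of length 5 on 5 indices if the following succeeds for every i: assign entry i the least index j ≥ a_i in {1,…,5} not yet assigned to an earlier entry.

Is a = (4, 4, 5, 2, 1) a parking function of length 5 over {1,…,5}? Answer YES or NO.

Sorted: b = (1, 2, 4, 4, 5).
  b_1=1 ≤ 1
  b_2=2 ≤ 2
  b_3=4 > 3
  fails at i=3 ⇒ NO

NO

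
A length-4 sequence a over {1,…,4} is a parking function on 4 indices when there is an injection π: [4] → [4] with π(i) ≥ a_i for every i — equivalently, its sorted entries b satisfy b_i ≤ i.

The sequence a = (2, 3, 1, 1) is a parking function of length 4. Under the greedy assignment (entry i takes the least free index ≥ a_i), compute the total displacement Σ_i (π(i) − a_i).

3

Σπ = 4·5/2 = 10 (π permutes [4]); Σa = 2+3+1+1 = 7; disp = 10−7 = 3.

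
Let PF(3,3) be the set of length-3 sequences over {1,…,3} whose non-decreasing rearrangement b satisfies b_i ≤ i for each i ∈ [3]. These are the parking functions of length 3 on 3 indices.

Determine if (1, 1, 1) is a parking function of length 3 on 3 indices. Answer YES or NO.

YES

Sorted: b = (1, 1, 1).
  b_1=1 ≤ 1
  b_2=1 ≤ 2
  b_3=1 ≤ 3
All bounds hold ⇒ YES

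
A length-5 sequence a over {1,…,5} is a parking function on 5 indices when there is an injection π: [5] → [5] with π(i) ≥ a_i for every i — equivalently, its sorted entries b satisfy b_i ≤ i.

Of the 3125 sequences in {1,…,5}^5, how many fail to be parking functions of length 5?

1829

|PF| = 1·6^4 = 1·1296 = 1296
E.g. (4,4,5,5,5) → sorted (4,4,5,5,5): b_1=4>1, not a PF.
5^5 − 1296 = 3125 − 1296 = 1829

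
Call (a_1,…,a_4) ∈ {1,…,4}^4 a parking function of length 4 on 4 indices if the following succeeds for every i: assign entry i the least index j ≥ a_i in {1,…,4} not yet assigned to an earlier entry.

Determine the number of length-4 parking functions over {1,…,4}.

|PF(4,4)| = (4−4+1)·(4+1)^(4−1) = 1×125 = 125 [KW]
One tuple (3,4,1,1) → sorted (1,1,3,4): b_i ≤ i ∀i, a PF.

125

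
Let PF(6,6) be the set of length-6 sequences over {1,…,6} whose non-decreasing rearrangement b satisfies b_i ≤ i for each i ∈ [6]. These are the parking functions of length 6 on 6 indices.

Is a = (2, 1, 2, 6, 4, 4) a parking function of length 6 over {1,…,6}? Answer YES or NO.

Sorted: b = (1, 2, 2, 4, 4, 6).
  b_1=1 ≤ 1
  b_2=2 ≤ 2
  b_3=2 ≤ 3
  b_4=4 ≤ 4
  b_5=4 ≤ 5
  b_6=6 ≤ 6
All bounds hold ⇒ YES

YES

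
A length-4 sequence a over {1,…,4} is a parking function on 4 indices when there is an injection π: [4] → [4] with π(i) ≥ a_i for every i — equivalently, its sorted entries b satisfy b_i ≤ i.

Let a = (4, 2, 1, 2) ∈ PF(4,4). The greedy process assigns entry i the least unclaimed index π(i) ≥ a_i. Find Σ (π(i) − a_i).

Σπ(i) = 1+…+4 = 10; Σa = 4+2+1+2 = 9; disp = 10−9 = 1.

1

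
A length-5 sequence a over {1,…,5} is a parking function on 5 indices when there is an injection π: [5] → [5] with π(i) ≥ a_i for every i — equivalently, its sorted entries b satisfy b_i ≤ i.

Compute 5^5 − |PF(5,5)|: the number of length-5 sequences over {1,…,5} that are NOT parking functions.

1829

|PF(5,5)| = 1·6^4 = 1 · 1296 = 1296
E.g. (5,4,4,5,3) → sorted (3,4,4,5,5): b_1=3>1, not a PF.
So 3125 − 1296 = 1829 fail.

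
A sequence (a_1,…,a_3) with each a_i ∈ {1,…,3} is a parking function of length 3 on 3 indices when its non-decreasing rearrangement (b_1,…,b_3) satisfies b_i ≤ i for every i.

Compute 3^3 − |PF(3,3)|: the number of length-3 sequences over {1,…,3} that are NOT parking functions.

11

Count = (4−3)·4^(3−1) = 1×16 = 16 (Konheim–Weiss)
E.g. (3,3,2) → sorted (2,3,3): b_1=2>1, not a PF.
3^3 − 16 = 27 − 16 = 11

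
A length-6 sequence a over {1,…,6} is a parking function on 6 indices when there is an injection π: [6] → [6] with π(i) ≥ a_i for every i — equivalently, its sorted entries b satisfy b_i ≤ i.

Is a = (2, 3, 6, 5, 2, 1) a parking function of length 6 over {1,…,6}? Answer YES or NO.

YES

Sorted: b = (1, 2, 2, 3, 5, 6).
  b_1=1 ≤ 1
  b_2=2 ≤ 2
  b_3=2 ≤ 3
  b_4=3 ≤ 4
  b_5=5 ≤ 5
  b_6=6 ≤ 6
All bounds hold ⇒ YES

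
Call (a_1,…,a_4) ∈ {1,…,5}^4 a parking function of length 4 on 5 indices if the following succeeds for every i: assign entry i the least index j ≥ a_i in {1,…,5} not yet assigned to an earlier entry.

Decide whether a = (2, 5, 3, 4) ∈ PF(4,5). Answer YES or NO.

YES

Order a: b = (2, 3, 4, 5).
  b_1=2 ≤ 2
  b_2=3 ≤ 3
  b_3=4 ≤ 4
  b_4=5 ≤ 5
All bounds hold ⇒ YES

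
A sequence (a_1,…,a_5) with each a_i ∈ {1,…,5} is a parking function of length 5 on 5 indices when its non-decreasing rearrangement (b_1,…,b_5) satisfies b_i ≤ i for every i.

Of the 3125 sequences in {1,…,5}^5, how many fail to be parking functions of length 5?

|PF(5,5)| = (5+1−5)·(5+1)^{5−1} = 1 · 1296 = 1296 (Pollak)
Check (5,5,4,1,4) → sorted (1,4,4,5,5): b_2=4>2, not a PF.
5^5 − 1296 = 3125 − 1296 = 1829

1829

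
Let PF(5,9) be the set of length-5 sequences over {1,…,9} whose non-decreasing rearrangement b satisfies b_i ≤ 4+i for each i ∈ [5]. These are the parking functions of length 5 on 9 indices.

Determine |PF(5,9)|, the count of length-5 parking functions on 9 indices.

50000

Count = (9+1−5)·(9+1)^{5−1} = 5·10000 = 50000 [KW]
E.g. (1,7,1,2,6) → sorted (1,1,2,6,7): b_i ≤ 4+i ∀i, a PF.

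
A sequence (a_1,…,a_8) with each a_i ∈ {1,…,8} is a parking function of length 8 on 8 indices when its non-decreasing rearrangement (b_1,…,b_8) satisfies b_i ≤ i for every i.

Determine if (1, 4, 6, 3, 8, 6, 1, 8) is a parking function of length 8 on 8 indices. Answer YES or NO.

NO

Sorted: b = (1, 1, 3, 4, 6, 6, 8, 8).
  b_1=1 ≤ 1
  b_2=1 ≤ 2
  b_3=3 ≤ 3
  b_4=4 ≤ 4
  b_5=6 > 5
  fails at i=5 ⇒ NO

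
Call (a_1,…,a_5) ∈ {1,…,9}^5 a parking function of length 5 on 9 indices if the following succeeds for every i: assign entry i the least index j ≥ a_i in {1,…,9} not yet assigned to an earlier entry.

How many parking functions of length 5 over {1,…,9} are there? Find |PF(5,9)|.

50000

#PF = (9+1−5)·(9+1)^{5−1} = 5×10000 = 50000
One tuple (3,6,6,7,1) → sorted (1,3,6,6,7): b_i ≤ 4+i ∀i, a PF.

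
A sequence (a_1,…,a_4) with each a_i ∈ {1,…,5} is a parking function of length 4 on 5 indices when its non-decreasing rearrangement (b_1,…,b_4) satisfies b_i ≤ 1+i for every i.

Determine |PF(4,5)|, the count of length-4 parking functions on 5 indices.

|PF| = (6−4)·6^(4−1) = 2 · 216 = 432 (Konheim–Weiss)
Example (2,4,3,3) → sorted (2,3,3,4): b_i ≤ 1+i ∀i, a PF.

432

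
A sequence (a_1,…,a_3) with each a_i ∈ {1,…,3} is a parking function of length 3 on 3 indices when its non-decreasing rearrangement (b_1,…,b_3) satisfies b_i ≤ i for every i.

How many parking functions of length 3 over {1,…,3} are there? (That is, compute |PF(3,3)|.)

|PF| = (3−3+1)·(3+1)^(3−1) = 1·16 = 16 (Pollak)
Example (1,2,1) → sorted (1,1,2): b_i ≤ i ∀i, a PF.

16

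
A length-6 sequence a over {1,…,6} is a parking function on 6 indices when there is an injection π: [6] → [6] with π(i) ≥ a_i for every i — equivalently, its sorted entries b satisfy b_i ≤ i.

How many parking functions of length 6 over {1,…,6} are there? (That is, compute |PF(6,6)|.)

16807

#PF = (6−6+1)·(6+1)^(6−1) = 1×16807 = 16807 (Pollak)
One tuple (2,4,5,1,5,1) → sorted (1,1,2,4,5,5): b_i ≤ i ∀i, a PF.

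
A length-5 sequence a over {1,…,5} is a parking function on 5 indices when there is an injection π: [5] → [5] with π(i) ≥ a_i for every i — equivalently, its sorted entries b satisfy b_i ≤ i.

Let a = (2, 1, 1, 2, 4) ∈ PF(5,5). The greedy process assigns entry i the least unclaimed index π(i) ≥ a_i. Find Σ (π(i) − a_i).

Σπ = 5·6/2 = 15 (π permutes [5]); Σa = 2+1+1+2+4 = 10; disp = 15−10 = 5.

5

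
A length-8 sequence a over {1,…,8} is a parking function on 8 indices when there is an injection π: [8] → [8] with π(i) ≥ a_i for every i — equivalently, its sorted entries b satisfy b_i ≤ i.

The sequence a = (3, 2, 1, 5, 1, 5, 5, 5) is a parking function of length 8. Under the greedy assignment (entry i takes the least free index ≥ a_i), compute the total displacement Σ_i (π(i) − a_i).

9

Σπ = 8·9/2 = 36 (π permutes [8]); Σa = 3+2+1+5+1+5+5+5 = 27; disp = 36−27 = 9.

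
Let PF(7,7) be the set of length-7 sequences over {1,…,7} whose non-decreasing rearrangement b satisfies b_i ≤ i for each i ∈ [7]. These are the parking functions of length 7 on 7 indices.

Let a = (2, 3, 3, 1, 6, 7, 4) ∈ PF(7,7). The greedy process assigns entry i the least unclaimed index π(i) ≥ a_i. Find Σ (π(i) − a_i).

2

Σπ = 7·8/2 = 28 (π permutes [7]); Σa = 2+3+3+1+6+7+4 = 26; disp = 28−26 = 2.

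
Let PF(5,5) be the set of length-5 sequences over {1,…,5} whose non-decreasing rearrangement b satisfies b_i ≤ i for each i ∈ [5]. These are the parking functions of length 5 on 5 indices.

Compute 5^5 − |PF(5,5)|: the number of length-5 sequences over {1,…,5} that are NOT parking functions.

1829

Count = (5−5+1)·(5+1)^(5−1) = 1·1296 = 1296 [KW]
Check (3,1,5,4,4) → sorted (1,3,4,4,5): b_2=3>2, not a PF.
5^5 − 1296 = 3125 − 1296 = 1829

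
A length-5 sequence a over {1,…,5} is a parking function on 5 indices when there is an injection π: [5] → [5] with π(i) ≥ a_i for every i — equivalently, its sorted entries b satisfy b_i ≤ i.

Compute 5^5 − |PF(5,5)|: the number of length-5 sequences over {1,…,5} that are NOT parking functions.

Count = 1·6^4 = 1·1296 = 1296 [KW]
E.g. (3,5,4,5,5) → sorted (3,4,5,5,5): b_1=3>1, not a PF.
So 3125 − 1296 = 1829 fail.

1829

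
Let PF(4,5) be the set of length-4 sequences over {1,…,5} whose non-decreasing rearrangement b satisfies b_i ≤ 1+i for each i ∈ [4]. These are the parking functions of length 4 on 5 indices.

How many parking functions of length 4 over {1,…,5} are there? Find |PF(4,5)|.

432

Count = 2·6^3 = 2×216 = 432 (Pollak)
Example (4,3,1,4) → sorted (1,3,4,4): b_i ≤ 1+i ∀i, a PF.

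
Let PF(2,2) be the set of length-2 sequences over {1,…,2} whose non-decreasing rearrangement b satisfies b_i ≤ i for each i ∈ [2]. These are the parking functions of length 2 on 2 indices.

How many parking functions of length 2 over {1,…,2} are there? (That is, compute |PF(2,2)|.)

|PF(2,2)| = (2−2+1)·(2+1)^(2−1) = 1×3 = 3 [KW]
E.g. (1,2) → sorted (1,2): b_i ≤ i ∀i, a PF.

3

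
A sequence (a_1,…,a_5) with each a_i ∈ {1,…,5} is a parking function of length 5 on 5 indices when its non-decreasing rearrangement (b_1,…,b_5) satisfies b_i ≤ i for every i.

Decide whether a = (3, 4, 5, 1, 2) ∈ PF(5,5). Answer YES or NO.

YES

Rearranged: b = (1, 2, 3, 4, 5).
  b_1=1 ≤ 1
  b_2=2 ≤ 2
  b_3=3 ≤ 3
  b_4=4 ≤ 4
  b_5=5 ≤ 5
All bounds hold ⇒ YES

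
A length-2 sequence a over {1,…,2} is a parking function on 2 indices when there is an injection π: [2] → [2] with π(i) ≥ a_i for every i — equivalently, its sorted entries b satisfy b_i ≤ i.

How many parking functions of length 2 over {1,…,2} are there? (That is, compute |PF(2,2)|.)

|PF| = (3−2)·3^(2−1) = 1·3 = 3 (Pollak)
E.g. (2,1) → sorted (1,2): b_i ≤ i ∀i, a PF.

3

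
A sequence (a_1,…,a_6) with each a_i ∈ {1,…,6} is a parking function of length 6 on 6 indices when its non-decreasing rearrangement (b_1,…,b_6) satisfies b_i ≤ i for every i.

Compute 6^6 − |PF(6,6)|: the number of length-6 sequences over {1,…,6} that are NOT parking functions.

29849

|PF| = 1·7^5 = 1 · 16807 = 16807
Example (3,5,4,4,2,4) → sorted (2,3,4,4,4,5): b_1=2>1, not a PF.
Total 46656; non-PF = 46656−16807 = 29849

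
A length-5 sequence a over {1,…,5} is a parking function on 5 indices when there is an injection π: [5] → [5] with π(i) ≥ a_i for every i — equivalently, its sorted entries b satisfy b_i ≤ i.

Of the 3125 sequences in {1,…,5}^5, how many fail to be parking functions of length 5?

#PF = (6−5)·6^(5−1) = 1·1296 = 1296 [KW]
Check (3,3,4,2,3) → sorted (2,3,3,3,4): b_1=2>1, not a PF.
Total 3125; non-PF = 3125−1296 = 1829

1829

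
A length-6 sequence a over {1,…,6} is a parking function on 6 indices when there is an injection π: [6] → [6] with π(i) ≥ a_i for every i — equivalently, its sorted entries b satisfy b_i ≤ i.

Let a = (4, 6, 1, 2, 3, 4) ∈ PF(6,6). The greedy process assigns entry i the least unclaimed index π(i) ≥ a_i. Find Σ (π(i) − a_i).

1

Σπ = 6·7/2 = 21 (π permutes [6]); Σa = 4+6+1+2+3+4 = 20; disp = 21−20 = 1.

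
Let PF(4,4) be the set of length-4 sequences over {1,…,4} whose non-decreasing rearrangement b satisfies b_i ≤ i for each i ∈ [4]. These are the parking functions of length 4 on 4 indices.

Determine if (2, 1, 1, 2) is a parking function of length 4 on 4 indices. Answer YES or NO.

YES

Rearranged: b = (1, 1, 2, 2).
  b_1=1 ≤ 1
  b_2=1 ≤ 2
  b_3=2 ≤ 3
  b_4=2 ≤ 4
All bounds hold ⇒ YES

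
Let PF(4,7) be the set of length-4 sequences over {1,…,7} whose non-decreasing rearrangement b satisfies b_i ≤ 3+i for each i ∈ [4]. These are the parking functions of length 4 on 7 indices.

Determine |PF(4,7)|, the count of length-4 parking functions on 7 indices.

|PF| = (7−4+1)·(7+1)^(4−1) = 4·512 = 2048
Check (6,3,4,2) → sorted (2,3,4,6): b_i ≤ 3+i ∀i, a PF.

2048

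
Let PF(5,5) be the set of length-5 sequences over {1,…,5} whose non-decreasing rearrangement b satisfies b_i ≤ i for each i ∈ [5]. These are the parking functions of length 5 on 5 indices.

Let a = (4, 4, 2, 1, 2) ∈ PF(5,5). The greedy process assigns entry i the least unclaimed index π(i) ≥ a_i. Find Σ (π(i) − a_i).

Σπ = 5·6/2 = 15 (π permutes [5]); Σa = 4+4+2+1+2 = 13; disp = 15−13 = 2.

2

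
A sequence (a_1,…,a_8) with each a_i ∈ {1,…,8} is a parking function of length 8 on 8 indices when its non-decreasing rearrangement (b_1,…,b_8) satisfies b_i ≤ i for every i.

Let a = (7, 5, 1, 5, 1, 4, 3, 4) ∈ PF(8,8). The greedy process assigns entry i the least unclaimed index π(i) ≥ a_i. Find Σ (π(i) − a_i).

Σπ = 8·9/2 = 36 (π permutes [8]); Σa = 7+5+1+5+1+4+3+4 = 30; disp = 36−30 = 6.

6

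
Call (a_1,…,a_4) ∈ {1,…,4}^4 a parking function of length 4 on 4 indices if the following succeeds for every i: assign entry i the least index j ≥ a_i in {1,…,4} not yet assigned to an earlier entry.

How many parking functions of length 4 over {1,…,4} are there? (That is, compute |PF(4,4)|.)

125

|PF(4,4)| = (4+1−4)·(4+1)^{4−1} = 1 · 125 = 125 (Konheim–Weiss)
One tuple (3,2,1,1) → sorted (1,1,2,3): b_i ≤ i ∀i, a PF.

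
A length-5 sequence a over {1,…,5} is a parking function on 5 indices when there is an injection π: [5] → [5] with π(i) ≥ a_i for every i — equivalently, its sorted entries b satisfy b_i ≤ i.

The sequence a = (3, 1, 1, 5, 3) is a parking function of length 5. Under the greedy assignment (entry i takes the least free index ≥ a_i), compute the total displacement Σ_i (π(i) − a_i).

2

Σπ = 15 ({1..5} each once); Σa = 3+1+1+5+3 = 13; disp = 15−13 = 2.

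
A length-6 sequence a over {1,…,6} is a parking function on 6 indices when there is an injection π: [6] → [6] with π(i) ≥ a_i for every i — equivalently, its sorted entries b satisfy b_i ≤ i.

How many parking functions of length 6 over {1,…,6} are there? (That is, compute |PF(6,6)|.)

16807

Count = 1·7^5 = 1·16807 = 16807 (Pollak)
Example (1,3,6,3,4,2) → sorted (1,2,3,3,4,6): b_i ≤ i ∀i, a PF.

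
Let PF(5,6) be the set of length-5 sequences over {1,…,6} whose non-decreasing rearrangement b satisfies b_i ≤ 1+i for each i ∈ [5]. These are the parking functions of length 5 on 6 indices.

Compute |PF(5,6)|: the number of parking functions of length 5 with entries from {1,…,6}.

4802

Count = (7−5)·7^(5−1) = 2 · 2401 = 4802 (Pollak)
Check (6,1,5,2,4) → sorted (1,2,4,5,6): b_i ≤ 1+i ∀i, a PF.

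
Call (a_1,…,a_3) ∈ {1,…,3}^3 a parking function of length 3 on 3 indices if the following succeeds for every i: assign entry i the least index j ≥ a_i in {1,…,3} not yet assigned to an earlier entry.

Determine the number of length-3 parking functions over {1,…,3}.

Count = 1·4^2 = 1×16 = 16 [KW]
Example (3,1,2) → sorted (1,2,3): b_i ≤ i ∀i, a PF.

16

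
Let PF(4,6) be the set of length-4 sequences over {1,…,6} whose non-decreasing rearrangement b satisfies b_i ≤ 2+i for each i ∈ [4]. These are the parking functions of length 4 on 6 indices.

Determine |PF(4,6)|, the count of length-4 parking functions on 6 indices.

1029

#PF = (6+1−4)·(6+1)^{4−1} = 3×343 = 1029 [KW]
E.g. (4,3,2,2) → sorted (2,2,3,4): b_i ≤ 2+i ∀i, a PF.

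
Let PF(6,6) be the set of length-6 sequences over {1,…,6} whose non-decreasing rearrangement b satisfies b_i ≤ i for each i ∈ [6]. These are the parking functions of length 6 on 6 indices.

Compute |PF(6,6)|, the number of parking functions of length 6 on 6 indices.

16807

#PF = (6−6+1)·(6+1)^(6−1) = 1·16807 = 16807 [KW]
E.g. (3,4,3,1,2,5) → sorted (1,2,3,3,4,5): b_i ≤ i ∀i, a PF.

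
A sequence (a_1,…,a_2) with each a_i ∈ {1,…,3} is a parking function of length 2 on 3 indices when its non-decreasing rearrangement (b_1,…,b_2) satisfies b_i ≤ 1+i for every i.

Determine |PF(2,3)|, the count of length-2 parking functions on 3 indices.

8

|PF| = (3−2+1)·(3+1)^(2−1) = 2×4 = 8
Example (1,3) → sorted (1,3): b_i ≤ 1+i ∀i, a PF.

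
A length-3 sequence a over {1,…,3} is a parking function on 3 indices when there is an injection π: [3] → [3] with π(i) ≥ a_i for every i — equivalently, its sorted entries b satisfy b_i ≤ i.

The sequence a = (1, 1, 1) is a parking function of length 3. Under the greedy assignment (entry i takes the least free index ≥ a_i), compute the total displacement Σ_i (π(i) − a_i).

Σπ(i) = 1+…+3 = 6; Σa = 1+1+1 = 3; disp = 6−3 = 3.

3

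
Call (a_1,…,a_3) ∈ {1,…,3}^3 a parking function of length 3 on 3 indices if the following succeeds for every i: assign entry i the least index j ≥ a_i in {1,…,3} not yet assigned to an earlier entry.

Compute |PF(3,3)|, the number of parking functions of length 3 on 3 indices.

16

#PF = 1·4^2 = 1·16 = 16
Check (1,2,1) → sorted (1,1,2): b_i ≤ i ∀i, a PF.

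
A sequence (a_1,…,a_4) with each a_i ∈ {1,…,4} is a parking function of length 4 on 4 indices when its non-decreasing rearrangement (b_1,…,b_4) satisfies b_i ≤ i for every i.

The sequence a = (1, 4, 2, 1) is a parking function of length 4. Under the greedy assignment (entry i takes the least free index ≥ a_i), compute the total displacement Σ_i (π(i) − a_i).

Σπ(i) = 1+…+4 = 10; Σa = 1+4+2+1 = 8; disp = 10−8 = 2.

2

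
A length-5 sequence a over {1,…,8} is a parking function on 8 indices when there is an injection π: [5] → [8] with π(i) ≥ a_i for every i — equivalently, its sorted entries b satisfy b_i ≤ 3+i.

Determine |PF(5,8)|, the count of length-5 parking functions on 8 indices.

Count = (9−5)·9^(5−1) = 4·6561 = 26244
E.g. (5,2,2,5,4) → sorted (2,2,4,5,5): b_i ≤ 3+i ∀i, a PF.

26244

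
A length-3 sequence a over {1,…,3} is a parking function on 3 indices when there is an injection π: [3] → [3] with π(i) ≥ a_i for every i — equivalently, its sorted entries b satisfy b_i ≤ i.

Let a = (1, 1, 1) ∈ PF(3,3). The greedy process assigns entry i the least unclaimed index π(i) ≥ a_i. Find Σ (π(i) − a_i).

Σπ(i) = 1+…+3 = 6; Σa = 1+1+1 = 3; disp = 6−3 = 3.

3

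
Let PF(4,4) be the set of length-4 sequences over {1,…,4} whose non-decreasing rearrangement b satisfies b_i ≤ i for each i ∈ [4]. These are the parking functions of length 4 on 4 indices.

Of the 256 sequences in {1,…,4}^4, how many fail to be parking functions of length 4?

131

Count = (5−4)·5^(4−1) = 1 · 125 = 125 (Pollak)
One tuple (4,4,3,4) → sorted (3,4,4,4): b_1=3>1, not a PF.
So 256 − 125 = 131 fail.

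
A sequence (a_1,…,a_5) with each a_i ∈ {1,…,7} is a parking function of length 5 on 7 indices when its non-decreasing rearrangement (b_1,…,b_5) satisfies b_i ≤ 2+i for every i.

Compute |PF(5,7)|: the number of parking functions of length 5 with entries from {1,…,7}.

12288

#PF = (7+1−5)·(7+1)^{5−1} = 3·4096 = 12288
One tuple (1,1,1,1,3) → sorted (1,1,1,1,3): b_i ≤ 2+i ∀i, a PF.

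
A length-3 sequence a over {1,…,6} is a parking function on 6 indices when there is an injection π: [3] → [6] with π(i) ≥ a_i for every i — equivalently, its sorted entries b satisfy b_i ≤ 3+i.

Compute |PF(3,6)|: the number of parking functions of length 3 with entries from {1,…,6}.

196

#PF = 4·7^2 = 4 · 49 = 196 (Konheim–Weiss)
One tuple (2,1,2) → sorted (1,2,2): b_i ≤ 3+i ∀i, a PF.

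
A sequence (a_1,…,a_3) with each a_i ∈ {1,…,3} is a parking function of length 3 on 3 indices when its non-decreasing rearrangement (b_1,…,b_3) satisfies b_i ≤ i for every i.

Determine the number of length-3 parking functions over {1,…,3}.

16

Count = (3+1−3)·(3+1)^{3−1} = 1×16 = 16 (Konheim–Weiss)
Check (2,1,3) → sorted (1,2,3): b_i ≤ i ∀i, a PF.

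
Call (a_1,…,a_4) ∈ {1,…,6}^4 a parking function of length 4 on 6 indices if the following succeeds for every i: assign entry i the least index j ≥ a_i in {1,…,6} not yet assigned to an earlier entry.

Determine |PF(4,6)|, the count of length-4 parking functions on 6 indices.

1029

|PF(4,6)| = (6+1−4)·(6+1)^{4−1} = 3×343 = 1029
E.g. (6,1,1,2) → sorted (1,1,2,6): b_i ≤ 2+i ∀i, a PF.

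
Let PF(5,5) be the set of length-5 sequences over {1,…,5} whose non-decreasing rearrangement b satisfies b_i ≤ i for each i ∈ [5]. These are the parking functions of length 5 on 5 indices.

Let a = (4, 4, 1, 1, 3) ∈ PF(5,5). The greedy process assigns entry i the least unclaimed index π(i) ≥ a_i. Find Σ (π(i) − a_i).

Σπ = 5·6/2 = 15 (π permutes [5]); Σa = 4+4+1+1+3 = 13; disp = 15−13 = 2.

2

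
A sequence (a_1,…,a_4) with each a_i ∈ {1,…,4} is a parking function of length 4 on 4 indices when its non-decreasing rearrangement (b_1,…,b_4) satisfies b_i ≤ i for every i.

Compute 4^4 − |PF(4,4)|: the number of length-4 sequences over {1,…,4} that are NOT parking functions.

|PF(4,4)| = (4−4+1)·(4+1)^(4−1) = 1·125 = 125 (Konheim–Weiss)
Check (3,4,4,3) → sorted (3,3,4,4): b_1=3>1, not a PF.
So 256 − 125 = 131 fail.

131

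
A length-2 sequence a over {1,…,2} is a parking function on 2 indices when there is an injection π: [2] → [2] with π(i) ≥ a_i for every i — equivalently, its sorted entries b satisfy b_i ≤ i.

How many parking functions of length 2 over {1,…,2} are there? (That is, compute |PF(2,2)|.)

3

#PF = (2−2+1)·(2+1)^(2−1) = 1 · 3 = 3 (Pollak)
Example (1,2) → sorted (1,2): b_i ≤ i ∀i, a PF.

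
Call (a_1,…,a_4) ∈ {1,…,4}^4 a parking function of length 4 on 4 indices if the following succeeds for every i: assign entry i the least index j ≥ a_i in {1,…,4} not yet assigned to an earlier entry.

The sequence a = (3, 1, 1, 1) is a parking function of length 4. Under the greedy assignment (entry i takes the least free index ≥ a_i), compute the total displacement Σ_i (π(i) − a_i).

Σπ = 4·5/2 = 10 (π permutes [4]); Σa = 3+1+1+1 = 6; disp = 10−6 = 4.

4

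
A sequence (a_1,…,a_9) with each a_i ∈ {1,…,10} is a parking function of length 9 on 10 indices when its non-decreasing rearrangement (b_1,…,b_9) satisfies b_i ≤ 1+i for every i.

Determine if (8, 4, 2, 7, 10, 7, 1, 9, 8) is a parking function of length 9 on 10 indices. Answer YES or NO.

NO

Rearranged: b = (1, 2, 4, 7, 7, 8, 8, 9, 10).
  b_1=1 ≤ 2
  b_2=2 ≤ 3
  b_3=4 ≤ 4
  b_4=7 > 5
  fails at i=4 ⇒ NO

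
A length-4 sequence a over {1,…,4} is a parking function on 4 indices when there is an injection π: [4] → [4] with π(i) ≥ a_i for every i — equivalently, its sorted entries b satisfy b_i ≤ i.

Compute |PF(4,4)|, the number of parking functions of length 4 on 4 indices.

125

|PF| = (4+1−4)·(4+1)^{4−1} = 1·125 = 125 [KW]
Example (4,2,2,1) → sorted (1,2,2,4): b_i ≤ i ∀i, a PF.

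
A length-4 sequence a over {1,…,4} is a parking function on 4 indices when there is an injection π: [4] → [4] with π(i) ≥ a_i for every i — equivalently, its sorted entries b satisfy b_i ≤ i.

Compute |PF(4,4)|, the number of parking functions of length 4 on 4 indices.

125

|PF(4,4)| = (5−4)·5^(4−1) = 1 · 125 = 125 (Konheim–Weiss)
E.g. (2,1,1,4) → sorted (1,1,2,4): b_i ≤ i ∀i, a PF.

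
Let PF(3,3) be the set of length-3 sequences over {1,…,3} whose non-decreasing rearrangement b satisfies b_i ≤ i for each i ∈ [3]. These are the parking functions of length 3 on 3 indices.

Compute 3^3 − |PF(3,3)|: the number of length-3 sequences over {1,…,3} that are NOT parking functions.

11

|PF| = (3+1−3)·(3+1)^{3−1} = 1·16 = 16 [KW]
Check (3,2,3) → sorted (2,3,3): b_1=2>1, not a PF.
Total 27; non-PF = 27−16 = 11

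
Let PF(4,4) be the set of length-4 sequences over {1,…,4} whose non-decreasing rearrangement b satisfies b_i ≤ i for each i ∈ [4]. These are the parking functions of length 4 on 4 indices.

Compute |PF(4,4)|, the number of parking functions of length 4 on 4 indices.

125

#PF = (5−4)·5^(4−1) = 1 · 125 = 125 (Pollak)
One tuple (1,4,2,1) → sorted (1,1,2,4): b_i ≤ i ∀i, a PF.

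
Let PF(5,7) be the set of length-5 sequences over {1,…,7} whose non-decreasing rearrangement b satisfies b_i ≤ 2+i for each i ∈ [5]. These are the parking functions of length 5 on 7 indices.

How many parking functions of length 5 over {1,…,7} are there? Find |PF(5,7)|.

|PF| = (8−5)·8^(5−1) = 3×4096 = 12288 (Pollak)
One tuple (4,1,5,5,2) → sorted (1,2,4,5,5): b_i ≤ 2+i ∀i, a PF.

12288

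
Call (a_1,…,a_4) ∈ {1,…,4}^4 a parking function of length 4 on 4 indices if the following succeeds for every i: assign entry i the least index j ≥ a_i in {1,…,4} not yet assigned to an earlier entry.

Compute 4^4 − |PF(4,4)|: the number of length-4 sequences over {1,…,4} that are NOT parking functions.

131

|PF(4,4)| = (4−4+1)·(4+1)^(4−1) = 1·125 = 125 [KW]
Example (4,3,4,3) → sorted (3,3,4,4): b_1=3>1, not a PF.
So 256 − 125 = 131 fail.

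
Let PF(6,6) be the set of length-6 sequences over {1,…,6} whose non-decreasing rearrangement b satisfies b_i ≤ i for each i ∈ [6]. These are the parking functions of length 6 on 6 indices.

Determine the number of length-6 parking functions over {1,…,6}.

|PF(6,6)| = (6−6+1)·(6+1)^(6−1) = 1 · 16807 = 16807 (Pollak)
Example (2,1,6,2,3,1) → sorted (1,1,2,2,3,6): b_i ≤ i ∀i, a PF.

16807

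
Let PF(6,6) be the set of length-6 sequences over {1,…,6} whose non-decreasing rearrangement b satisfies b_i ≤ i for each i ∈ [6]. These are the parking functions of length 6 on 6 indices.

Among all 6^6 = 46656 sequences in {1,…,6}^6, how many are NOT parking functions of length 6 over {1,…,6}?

29849

Count = 1·7^5 = 1×16807 = 16807 [KW]
Example (5,5,6,4,4,2) → sorted (2,4,4,5,5,6): b_1=2>1, not a PF.
Total 46656; non-PF = 46656−16807 = 29849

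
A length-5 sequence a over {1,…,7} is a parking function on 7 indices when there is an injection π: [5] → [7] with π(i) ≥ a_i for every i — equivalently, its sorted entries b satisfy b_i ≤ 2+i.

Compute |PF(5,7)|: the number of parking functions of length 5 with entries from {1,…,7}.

|PF(5,7)| = (7−5+1)·(7+1)^(5−1) = 3 · 4096 = 12288 (Pollak)
One tuple (2,6,4,1,5) → sorted (1,2,4,5,6): b_i ≤ 2+i ∀i, a PF.

12288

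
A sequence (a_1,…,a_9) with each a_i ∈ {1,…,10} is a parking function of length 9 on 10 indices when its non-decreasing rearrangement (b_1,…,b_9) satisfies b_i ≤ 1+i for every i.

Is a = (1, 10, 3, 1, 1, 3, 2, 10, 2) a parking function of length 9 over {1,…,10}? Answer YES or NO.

NO

Sorted: b = (1, 1, 1, 2, 2, 3, 3, 10, 10).
  b_1=1 ≤ 2
  b_2=1 ≤ 3
  b_3=1 ≤ 4
  b_4=2 ≤ 5
  b_5=2 ≤ 6
  b_6=3 ≤ 7
  b_7=3 ≤ 8
  b_8=10 > 9
  fails at i=8 ⇒ NO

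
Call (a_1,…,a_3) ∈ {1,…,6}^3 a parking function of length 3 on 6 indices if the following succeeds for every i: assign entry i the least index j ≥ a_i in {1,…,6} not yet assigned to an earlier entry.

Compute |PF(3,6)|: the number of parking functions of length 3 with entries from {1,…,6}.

196

|PF| = (6−3+1)·(6+1)^(3−1) = 4×49 = 196 (Pollak)
Example (6,4,5) → sorted (4,5,6): b_i ≤ 3+i ∀i, a PF.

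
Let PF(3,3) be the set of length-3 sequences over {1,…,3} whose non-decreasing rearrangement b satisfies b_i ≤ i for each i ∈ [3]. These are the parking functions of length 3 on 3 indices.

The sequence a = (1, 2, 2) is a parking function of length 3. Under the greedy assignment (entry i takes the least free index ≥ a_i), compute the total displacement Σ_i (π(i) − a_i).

1

Σπ = 3·4/2 = 6 (π permutes [3]); Σa = 1+2+2 = 5; disp = 6−5 = 1.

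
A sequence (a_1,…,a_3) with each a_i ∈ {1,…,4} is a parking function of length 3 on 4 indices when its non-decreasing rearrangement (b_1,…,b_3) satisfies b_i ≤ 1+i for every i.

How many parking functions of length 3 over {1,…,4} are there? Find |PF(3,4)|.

50

Count = 2·5^2 = 2·25 = 50 (Konheim–Weiss)
E.g. (4,1,1) → sorted (1,1,4): b_i ≤ 1+i ∀i, a PF.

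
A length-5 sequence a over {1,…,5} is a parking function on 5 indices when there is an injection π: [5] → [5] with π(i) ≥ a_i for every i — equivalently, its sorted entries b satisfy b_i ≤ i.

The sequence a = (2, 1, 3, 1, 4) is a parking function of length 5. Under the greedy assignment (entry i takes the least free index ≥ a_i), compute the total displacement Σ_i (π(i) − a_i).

Σπ(i) = 1+…+5 = 15; Σa = 2+1+3+1+4 = 11; disp = 15−11 = 4.

4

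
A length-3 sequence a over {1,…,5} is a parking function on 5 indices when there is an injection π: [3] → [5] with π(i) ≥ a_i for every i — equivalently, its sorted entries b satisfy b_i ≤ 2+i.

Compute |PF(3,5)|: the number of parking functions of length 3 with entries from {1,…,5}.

108

Count = (5−3+1)·(5+1)^(3−1) = 3×36 = 108
Example (2,3,3) → sorted (2,3,3): b_i ≤ 2+i ∀i, a PF.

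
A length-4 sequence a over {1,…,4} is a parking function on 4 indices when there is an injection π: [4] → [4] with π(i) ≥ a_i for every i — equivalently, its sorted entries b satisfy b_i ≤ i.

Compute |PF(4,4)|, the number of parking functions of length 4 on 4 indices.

Count = (5−4)·5^(4−1) = 1×125 = 125 (Pollak)
Example (1,2,3,4) → sorted (1,2,3,4): b_i ≤ i ∀i, a PF.

125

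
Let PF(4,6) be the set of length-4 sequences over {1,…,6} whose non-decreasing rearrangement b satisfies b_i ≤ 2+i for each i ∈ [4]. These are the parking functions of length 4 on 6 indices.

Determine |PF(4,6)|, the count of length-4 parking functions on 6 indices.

|PF| = (6−4+1)·(6+1)^(4−1) = 3·343 = 1029
Check (5,1,6,2) → sorted (1,2,5,6): b_i ≤ 2+i ∀i, a PF.

1029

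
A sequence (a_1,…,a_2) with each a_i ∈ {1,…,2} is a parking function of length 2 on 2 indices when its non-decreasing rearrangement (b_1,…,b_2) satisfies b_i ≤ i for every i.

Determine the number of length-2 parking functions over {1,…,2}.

|PF| = 1·3^1 = 1×3 = 3 (Konheim–Weiss)
Check (2,1) → sorted (1,2): b_i ≤ i ∀i, a PF.

3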